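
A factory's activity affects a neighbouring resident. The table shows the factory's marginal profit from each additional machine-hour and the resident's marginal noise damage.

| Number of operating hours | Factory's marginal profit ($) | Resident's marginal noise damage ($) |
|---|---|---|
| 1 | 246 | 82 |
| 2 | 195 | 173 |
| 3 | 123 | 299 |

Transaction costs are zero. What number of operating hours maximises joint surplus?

2

Bargaining reaches the level where marginal profit last exceeds marginal noise damage.
That holds through level 2 (195 ≥ 173) but not at 3 (123 < 299).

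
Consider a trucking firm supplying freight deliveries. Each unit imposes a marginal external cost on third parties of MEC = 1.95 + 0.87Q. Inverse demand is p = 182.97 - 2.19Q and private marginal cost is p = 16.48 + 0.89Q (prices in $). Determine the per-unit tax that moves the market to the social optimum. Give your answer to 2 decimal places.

tax = $38.19 per unit

Social marginal cost = private MC + MEC = 18.43 + 1.76Q.
Set SMC = demand: 18.43 + 1.76Q = 182.97 - 2.19Q → Q* = 41.6557.
The Pigouvian tax equals MEC at Q*: 1.95 + 0.87×41.6557 = 38.1905.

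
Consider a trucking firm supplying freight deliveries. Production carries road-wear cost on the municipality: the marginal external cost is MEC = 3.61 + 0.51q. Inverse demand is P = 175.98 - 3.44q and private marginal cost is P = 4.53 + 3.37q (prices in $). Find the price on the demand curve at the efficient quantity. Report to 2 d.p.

P = $97.10

Social marginal cost = private MC + MEC = 8.14 + 3.88q.
Set SMC = demand: 8.14 + 3.88q = 175.98 - 3.44q → q* = 22.9290.
Consumer price on the demand curve at q*: 175.98 − 3.44×22.9290 = 97.1042.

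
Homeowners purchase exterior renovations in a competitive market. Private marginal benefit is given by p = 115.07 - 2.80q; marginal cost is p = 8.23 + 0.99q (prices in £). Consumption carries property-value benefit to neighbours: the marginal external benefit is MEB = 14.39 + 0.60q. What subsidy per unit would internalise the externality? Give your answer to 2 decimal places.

subsidy = £37.19 per unit

Social marginal benefit = demand + MEB = 129.46 - 2.20q.
Set SMB = MC: 129.46 - 2.20q = 8.23 + 0.99q → q* = 38.0031.
The Pigouvian subsidy equals MEB at q*: 14.39 + 0.60×38.0031 = 37.1919.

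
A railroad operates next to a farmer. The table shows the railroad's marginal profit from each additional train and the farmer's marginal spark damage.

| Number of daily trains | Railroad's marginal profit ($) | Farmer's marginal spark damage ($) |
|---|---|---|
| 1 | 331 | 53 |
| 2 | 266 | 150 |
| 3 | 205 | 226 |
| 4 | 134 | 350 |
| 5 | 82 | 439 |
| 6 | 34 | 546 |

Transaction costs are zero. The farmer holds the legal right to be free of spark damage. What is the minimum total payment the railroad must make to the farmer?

Efficient level: marginal profit ≥ marginal spark damage through level 2, so k* = 2.
With the farmer holding the right, the railroad must at least compensate total damage at k*: 53 + 150 = 203.

$203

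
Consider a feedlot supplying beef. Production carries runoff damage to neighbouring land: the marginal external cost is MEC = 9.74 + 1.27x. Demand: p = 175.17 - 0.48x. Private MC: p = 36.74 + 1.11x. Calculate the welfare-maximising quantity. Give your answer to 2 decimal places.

Social marginal cost = private MC + MEC = 46.48 + 2.38x.
Set SMC = demand: 46.48 + 2.38x = 175.17 - 0.48x → x* = 44.9965.

x* = 45.00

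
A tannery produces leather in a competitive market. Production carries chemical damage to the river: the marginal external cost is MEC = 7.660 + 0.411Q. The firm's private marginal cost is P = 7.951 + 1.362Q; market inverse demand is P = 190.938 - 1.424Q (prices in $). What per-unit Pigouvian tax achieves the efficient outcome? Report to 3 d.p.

Social marginal cost = private MC + MEC = 15.611 + 1.773Q.
Set SMC = demand: 15.611 + 1.773Q = 190.938 - 1.424Q → Q* = 54.8411.
The Pigouvian tax equals MEC at Q*: 7.660 + 0.411×54.8411 = 30.1997.

tax = $30.200 per unit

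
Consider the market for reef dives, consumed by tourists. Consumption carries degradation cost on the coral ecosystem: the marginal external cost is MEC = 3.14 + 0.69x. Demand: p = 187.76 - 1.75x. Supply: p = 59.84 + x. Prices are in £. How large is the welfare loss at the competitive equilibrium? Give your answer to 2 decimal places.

Market equilibrium (private): 59.84 + x = 187.76 - 1.75x → x_m = 46.5164.
Social marginal benefit = demand − MEC = 184.62 - 2.44x.
Set SMB = MC: 184.62 - 2.44x = 59.84 + x → x* = 36.2733.
The loss is the area between SMB and MC from x* to x_m; with linear curves that's a triangle of height MEC(x_m).
DWL = ½ × 10.2431 × 35.2363 = 180.4645.

DWL = £180.46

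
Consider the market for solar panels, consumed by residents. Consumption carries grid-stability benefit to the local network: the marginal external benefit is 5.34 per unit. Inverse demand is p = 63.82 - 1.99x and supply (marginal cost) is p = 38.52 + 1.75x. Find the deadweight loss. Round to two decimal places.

Market equilibrium (private): 38.52 + 1.75x = 63.82 - 1.99x → x_m = 6.7647.
Social marginal benefit = demand + MEB = 69.16 - 1.99x.
Set SMB = MC: 69.16 - 1.99x = 38.52 + 1.75x → x* = 8.1925.
Between x* and x_m the wedge SMB − MC runs linearly from 0 to MEB(x_m), so the loss is a triangle.
DWL = ½ × 1.4278 × 5.3400 = 3.8122.

DWL = 3.81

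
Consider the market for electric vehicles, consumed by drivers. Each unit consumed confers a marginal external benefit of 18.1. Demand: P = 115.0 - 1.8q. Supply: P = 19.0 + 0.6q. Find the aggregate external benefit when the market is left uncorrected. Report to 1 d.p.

724.0

Market equilibrium (private): 19.0 + 0.6q = 115.0 - 1.8q → q_m = 40.0000.
Total external benefit = MEB × q_m = 18.1 × 40.0000 = 724.0000.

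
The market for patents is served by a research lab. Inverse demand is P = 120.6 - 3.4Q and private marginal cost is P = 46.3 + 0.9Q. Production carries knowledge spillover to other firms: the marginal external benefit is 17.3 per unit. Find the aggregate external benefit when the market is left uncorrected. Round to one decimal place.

298.9

Market equilibrium (private): 46.3 + 0.9Q = 120.6 - 3.4Q → Q_m = 17.2791.
Total external benefit = MEB × Q_m = 17.3 × 17.2791 = 298.9284.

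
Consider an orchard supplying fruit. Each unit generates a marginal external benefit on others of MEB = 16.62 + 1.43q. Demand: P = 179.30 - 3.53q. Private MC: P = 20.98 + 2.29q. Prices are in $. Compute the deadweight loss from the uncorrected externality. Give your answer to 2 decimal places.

DWL = $351.08

Market equilibrium (private): 20.98 + 2.29q = 179.30 - 3.53q → q_m = 27.2027.
Social marginal cost = private MC − MEB = 4.36 + 0.86q.
Set SMC = demand: 4.36 + 0.86q = 179.30 - 3.53q → q* = 39.8497.
The loss is the area between SMC and demand from q* to q_m; with linear curves that's a triangle of height MEB(q_m).
DWL = ½ × 12.6470 × 55.5199 = 351.0801.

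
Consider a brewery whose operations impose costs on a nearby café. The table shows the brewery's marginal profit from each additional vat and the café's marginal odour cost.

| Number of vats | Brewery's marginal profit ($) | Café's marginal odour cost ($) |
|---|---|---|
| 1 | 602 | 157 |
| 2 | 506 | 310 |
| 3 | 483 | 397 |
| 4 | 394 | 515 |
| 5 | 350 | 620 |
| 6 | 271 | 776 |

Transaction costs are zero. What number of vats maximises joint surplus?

3

Bargaining reaches the level where marginal profit last exceeds marginal odour cost.
That holds through level 3 (483 ≥ 397) but not at 4 (394 < 515).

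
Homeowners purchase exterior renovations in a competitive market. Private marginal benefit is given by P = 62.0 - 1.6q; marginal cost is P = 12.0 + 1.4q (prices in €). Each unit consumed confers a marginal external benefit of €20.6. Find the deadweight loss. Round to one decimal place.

Market equilibrium (private): 12.0 + 1.4q = 62.0 - 1.6q → q_m = 16.6667.
Social marginal benefit = demand + MEB = 82.6 - 1.6q.
Set SMB = MC: 82.6 - 1.6q = 12.0 + 1.4q → q* = 23.5333.
The welfare-loss triangle has base |q_m − q*| and height MEB(q_m) (the vertical gap between SMB and MC is zero at q* and MEB at q_m).
DWL = ½ × 6.8666 × 20.6000 = 70.7260.

DWL = €70.7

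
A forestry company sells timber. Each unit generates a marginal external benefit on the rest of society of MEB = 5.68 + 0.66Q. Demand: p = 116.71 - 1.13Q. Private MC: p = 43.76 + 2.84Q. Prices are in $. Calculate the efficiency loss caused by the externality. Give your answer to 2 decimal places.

Market equilibrium (private): 43.76 + 2.84Q = 116.71 - 1.13Q → Q_m = 18.3753.
Social marginal cost = private MC − MEB = 38.08 + 2.18Q.
Set SMC = demand: 38.08 + 2.18Q = 116.71 - 1.13Q → Q* = 23.7553.
The loss is the area between SMC and demand from Q* to Q_m; with linear curves that's a triangle of height MEB(Q_m).
DWL = ½ × 5.3800 × 17.8077 = 47.9027.

DWL = $47.90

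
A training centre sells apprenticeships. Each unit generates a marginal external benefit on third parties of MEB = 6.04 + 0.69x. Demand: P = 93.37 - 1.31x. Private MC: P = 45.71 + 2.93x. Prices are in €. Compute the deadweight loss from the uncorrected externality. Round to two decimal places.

Market equilibrium (private): 45.71 + 2.93x = 93.37 - 1.31x → x_m = 11.2406.
Social marginal cost = private MC − MEB = 39.67 + 2.24x.
Set SMC = demand: 39.67 + 2.24x = 93.37 - 1.31x → x* = 15.1268.
Height of the DWL triangle at x_m is demand(x_m) − SMC(x_m) = MEB(x_m) = 13.7960.
DWL = ½ × 3.8862 × 13.7960 = 26.8070.

DWL = €26.81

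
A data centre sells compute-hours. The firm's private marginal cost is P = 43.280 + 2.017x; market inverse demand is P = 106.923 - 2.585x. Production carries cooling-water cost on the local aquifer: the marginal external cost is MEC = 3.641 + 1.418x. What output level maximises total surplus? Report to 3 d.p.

x* = 9.967

Social marginal cost = private MC + MEC = 46.921 + 3.435x.
Set SMC = demand: 46.921 + 3.435x = 106.923 - 2.585x → x* = 9.9671.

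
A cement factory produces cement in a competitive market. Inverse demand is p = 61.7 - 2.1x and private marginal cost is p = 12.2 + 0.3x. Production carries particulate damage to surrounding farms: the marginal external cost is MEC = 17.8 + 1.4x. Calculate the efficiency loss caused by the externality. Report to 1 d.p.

DWL = 286.7

Market equilibrium (private): 12.2 + 0.3x = 61.7 - 2.1x → x_m = 20.6250.
Social marginal cost = private MC + MEC = 30.0 + 1.7x.
Set SMC = demand: 30.0 + 1.7x = 61.7 - 2.1x → x* = 8.3421.
Between x* and x_m the wedge SMC − demand runs linearly from 0 to MEC(x_m), so the loss is a triangle.
DWL = ½ × 12.2829 × 46.6750 = 286.6522.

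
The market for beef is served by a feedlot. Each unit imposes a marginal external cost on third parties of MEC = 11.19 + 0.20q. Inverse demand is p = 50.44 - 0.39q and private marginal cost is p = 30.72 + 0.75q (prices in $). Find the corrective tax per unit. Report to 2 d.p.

Social marginal cost = private MC + MEC = 41.91 + 0.95q.
Set SMC = demand: 41.91 + 0.95q = 50.44 - 0.39q → q* = 6.3657.
The Pigouvian tax equals MEC at q*: 11.19 + 0.20×6.3657 = 12.4631.

tax = $12.46 per unit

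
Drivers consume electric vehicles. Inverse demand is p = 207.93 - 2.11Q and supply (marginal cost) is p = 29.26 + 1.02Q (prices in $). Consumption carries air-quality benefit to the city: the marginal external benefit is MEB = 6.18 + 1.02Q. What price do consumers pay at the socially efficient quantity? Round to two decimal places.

P = $23.08

Social marginal benefit = demand + MEB = 214.11 - 1.09Q.
Set SMB = MC: 214.11 - 1.09Q = 29.26 + 1.02Q → Q* = 87.6066.
Consumer price on the demand curve at Q*: 207.93 − 2.11×87.6066 = 23.0801.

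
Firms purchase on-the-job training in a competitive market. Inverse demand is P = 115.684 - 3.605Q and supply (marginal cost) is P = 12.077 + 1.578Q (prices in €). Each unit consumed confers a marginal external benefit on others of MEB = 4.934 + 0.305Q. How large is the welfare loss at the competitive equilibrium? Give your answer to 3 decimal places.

DWL = €12.472

Market equilibrium (private): 12.077 + 1.578Q = 115.684 - 3.605Q → Q_m = 19.9898.
Social marginal benefit = demand + MEB = 120.618 - 3.300Q.
Set SMB = MC: 120.618 - 3.300Q = 12.077 + 1.578Q → Q* = 22.2511.
The welfare-loss triangle has base |Q_m − Q*| and height MEB(Q_m) (the vertical gap between SMB and MC is zero at Q* and MEB at Q_m).
DWL = ½ × 2.2613 × 11.0309 = 12.4721.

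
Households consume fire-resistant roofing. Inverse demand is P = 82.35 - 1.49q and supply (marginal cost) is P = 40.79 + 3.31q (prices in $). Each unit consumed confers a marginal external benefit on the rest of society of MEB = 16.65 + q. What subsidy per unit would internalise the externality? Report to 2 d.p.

Social marginal benefit = demand + MEB = 99.00 - 0.49q.
Set SMB = MC: 99.00 - 0.49q = 40.79 + 3.31q → q* = 15.3184.
The Pigouvian subsidy equals MEB at q*: 16.65 + 1.00×15.3184 = 31.9684.

subsidy = $31.97 per unit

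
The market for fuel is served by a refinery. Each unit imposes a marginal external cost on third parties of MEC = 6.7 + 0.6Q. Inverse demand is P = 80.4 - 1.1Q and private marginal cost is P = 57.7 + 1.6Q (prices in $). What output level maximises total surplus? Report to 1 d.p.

Q* = 4.8

Social marginal cost = private MC + MEC = 64.4 + 2.2Q.
Set SMC = demand: 64.4 + 2.2Q = 80.4 - 1.1Q → Q* = 4.8485.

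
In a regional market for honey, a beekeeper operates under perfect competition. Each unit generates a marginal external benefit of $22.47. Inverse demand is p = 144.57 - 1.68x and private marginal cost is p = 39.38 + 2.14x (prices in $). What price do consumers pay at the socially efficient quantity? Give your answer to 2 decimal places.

P = $88.43

Social marginal cost = private MC − MEB = 16.91 + 2.14x.
Set SMC = demand: 16.91 + 2.14x = 144.57 - 1.68x → x* = 33.4188.
Consumer price on the demand curve at x*: 144.57 − 1.68×33.4188 = 88.4264.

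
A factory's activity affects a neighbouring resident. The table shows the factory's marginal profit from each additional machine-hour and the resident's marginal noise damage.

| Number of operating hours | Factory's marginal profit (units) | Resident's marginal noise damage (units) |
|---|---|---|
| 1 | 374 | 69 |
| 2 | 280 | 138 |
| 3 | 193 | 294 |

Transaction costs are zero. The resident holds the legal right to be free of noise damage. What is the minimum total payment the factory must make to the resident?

207

Efficient level: marginal profit ≥ marginal noise damage through level 2, so k* = 2.
With the resident holding the right, the factory must at least compensate total damage at k*: 69 + 138 = 207.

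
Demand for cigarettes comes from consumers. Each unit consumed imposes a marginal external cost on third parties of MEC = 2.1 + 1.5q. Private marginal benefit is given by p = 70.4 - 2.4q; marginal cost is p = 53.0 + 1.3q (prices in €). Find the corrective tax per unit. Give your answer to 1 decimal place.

Social marginal benefit = demand − MEC = 68.3 - 3.9q.
Set SMB = MC: 68.3 - 3.9q = 53.0 + 1.3q → q* = 2.9423.
The Pigouvian tax equals MEC at q*: 2.1 + 1.5×2.9423 = 6.5135.

tax = €6.5 per unit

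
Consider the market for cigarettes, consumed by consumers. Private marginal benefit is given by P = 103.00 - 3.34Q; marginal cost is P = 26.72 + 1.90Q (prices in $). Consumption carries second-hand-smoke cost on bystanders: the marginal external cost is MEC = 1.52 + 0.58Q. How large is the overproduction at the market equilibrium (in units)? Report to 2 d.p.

Market equilibrium (private): 26.72 + 1.90Q = 103.00 - 3.34Q → Q_m = 14.5573.
Social marginal benefit = demand − MEC = 101.48 - 3.92Q.
Set SMB = MC: 101.48 - 3.92Q = 26.72 + 1.90Q → Q* = 12.8454.
Gap = |14.5573 − 12.8454| = 1.7119.

1.71 units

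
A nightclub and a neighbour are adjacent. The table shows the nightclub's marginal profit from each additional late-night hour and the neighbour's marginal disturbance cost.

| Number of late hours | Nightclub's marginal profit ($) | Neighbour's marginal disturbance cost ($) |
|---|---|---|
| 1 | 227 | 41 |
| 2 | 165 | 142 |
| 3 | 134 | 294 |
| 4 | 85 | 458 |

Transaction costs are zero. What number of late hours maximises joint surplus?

2

Bargaining reaches the level where marginal profit last exceeds marginal disturbance cost.
That holds through level 2 (165 ≥ 142) but not at 3 (134 < 294).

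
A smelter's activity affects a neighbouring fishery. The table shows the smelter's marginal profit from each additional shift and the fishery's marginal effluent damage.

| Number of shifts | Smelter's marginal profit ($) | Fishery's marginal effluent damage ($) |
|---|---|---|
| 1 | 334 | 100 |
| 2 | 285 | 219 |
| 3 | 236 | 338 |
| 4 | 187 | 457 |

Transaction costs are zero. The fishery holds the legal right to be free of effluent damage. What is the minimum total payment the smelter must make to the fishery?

Efficient level: marginal profit ≥ marginal effluent damage through level 2, so k* = 2.
With the fishery holding the right, the smelter must at least compensate total damage at k*: 100 + 219 = 319.

$319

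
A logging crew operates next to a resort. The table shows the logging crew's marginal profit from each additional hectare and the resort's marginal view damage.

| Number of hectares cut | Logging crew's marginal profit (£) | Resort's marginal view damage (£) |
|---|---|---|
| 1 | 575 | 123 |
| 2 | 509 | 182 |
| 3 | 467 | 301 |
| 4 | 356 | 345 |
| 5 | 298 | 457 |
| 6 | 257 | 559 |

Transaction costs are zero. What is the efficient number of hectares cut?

4

Bargaining reaches the level where marginal profit last exceeds marginal view damage.
That holds through level 4 (356 ≥ 345) but not at 5 (298 < 457).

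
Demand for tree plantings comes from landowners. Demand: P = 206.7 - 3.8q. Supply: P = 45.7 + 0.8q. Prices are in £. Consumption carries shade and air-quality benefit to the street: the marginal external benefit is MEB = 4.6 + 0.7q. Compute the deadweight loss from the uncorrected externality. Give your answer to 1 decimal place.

DWL = £108.6

Market equilibrium (private): 45.7 + 0.8q = 206.7 - 3.8q → q_m = 35.0000.
Social marginal benefit = demand + MEB = 211.3 - 3.1q.
Set SMB = MC: 211.3 - 3.1q = 45.7 + 0.8q → q* = 42.4615.
Height of the DWL triangle at q_m is SMB(q_m) − MC(q_m) = MEB(q_m) = 29.1000.
DWL = ½ × 7.4615 × 29.1000 = 108.5648.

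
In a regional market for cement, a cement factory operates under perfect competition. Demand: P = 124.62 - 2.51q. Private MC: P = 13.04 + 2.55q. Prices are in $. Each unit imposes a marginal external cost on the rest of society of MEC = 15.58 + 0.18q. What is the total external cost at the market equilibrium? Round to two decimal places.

$387.32

Market equilibrium (private): 13.04 + 2.55q = 124.62 - 2.51q → q_m = 22.0514.
Total external cost = ∫₀^{q_m} (15.58 + 0.18q) dq = 15.58×22.0514 + ½×0.18×22.0514² = 387.3246.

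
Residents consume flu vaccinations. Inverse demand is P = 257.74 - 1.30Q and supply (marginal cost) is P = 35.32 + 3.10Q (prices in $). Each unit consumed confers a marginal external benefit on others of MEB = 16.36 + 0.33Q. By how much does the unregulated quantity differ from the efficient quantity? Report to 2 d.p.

8.12 units

Market equilibrium (private): 35.32 + 3.10Q = 257.74 - 1.30Q → Q_m = 50.5500.
Social marginal benefit = demand + MEB = 274.10 - 0.97Q.
Set SMB = MC: 274.10 - 0.97Q = 35.32 + 3.10Q → Q* = 58.6683.
Gap = |50.5500 − 58.6683| = 8.1183.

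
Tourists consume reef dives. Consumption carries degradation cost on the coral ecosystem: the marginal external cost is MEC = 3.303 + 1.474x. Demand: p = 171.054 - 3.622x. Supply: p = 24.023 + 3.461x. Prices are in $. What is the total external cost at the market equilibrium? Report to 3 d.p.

$386.143

Market equilibrium (private): 24.023 + 3.461x = 171.054 - 3.622x → x_m = 20.7583.
Total external cost = ∫₀^{x_m} (3.303 + 1.474x) dx = 3.303×20.7583 + ½×1.474×20.7583² = 386.1431.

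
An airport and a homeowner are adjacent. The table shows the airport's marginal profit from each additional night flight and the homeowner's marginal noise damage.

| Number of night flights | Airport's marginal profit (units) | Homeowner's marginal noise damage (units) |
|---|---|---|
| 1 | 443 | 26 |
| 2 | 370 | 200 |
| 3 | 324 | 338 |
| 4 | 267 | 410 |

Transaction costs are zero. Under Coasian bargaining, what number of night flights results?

Bargaining reaches the level where marginal profit last exceeds marginal noise damage.
That holds through level 2 (370 ≥ 200) but not at 3 (324 < 338).

2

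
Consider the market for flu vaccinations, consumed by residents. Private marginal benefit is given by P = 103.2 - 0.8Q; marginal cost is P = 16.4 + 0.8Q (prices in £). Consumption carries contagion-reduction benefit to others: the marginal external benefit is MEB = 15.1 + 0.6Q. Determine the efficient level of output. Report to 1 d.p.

Social marginal benefit = demand + MEB = 118.3 - 0.2Q.
Set SMB = MC: 118.3 - 0.2Q = 16.4 + 0.8Q → Q* = 101.9000.

Q* = 101.9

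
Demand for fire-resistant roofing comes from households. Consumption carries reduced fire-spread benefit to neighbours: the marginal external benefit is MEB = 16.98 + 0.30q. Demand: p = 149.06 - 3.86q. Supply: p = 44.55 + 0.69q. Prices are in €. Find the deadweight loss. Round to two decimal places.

Market equilibrium (private): 44.55 + 0.69q = 149.06 - 3.86q → q_m = 22.9692.
Social marginal benefit = demand + MEB = 166.04 - 3.56q.
Set SMB = MC: 166.04 - 3.56q = 44.55 + 0.69q → q* = 28.5859.
Between q* and q_m the wedge SMB − MC runs linearly from 0 to MEB(q_m), so the loss is a triangle.
DWL = ½ × 5.6167 × 23.8708 = 67.0376.

DWL = €67.04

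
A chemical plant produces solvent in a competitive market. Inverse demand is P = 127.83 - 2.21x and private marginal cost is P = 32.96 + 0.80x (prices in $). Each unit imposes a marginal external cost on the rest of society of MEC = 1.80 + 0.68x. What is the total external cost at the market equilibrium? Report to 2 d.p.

$394.49

Market equilibrium (private): 32.96 + 0.80x = 127.83 - 2.21x → x_m = 31.5183.
Total external cost = ∫₀^{x_m} (1.80 + 0.68x) dx = 1.80×31.5183 + ½×0.68×31.5183² = 394.4900.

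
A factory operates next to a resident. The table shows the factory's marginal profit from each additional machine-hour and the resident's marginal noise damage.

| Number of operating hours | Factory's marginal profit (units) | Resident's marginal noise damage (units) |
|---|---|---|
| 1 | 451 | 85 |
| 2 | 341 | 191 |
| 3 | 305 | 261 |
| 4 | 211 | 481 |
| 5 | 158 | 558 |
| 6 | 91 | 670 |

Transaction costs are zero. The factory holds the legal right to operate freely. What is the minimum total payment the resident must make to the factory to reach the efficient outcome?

Left alone the factory would choose level 6 (marginal profit stays positive).
Efficient level: k* = 3 (marginal profit ≥ marginal noise damage through 3).
The resident must at least cover the factory's forgone profit from cutting 6→3: 211 + 158 + 91 = 460.

460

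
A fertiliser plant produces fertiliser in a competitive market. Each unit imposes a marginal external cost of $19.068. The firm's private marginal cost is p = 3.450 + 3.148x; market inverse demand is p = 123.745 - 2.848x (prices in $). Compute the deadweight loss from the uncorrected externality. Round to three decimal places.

DWL = $30.319

Market equilibrium (private): 3.450 + 3.148x = 123.745 - 2.848x → x_m = 20.0625.
Social marginal cost = private MC + MEC = 22.518 + 3.148x.
Set SMC = demand: 22.518 + 3.148x = 123.745 - 2.848x → x* = 16.8824.
Between x* and x_m the wedge SMC − demand runs linearly from 0 to MEC(x_m), so the loss is a triangle.
DWL = ½ × 3.1801 × 19.0680 = 30.3191.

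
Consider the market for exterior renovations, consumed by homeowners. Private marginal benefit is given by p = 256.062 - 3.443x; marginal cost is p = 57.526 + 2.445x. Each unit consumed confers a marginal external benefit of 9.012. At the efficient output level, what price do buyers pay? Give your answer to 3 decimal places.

P = 134.699

Social marginal benefit = demand + MEB = 265.074 - 3.443x.
Set SMB = MC: 265.074 - 3.443x = 57.526 + 2.445x → x* = 35.2493.
Consumer price on the demand curve at x*: 256.062 − 3.443×35.2493 = 134.6987.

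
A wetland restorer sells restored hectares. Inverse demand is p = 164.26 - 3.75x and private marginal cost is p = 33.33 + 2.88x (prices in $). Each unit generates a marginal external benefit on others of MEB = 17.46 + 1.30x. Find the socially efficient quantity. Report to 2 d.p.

x* = 27.84

Social marginal cost = private MC − MEB = 15.87 + 1.58x.
Set SMC = demand: 15.87 + 1.58x = 164.26 - 3.75x → x* = 27.8405.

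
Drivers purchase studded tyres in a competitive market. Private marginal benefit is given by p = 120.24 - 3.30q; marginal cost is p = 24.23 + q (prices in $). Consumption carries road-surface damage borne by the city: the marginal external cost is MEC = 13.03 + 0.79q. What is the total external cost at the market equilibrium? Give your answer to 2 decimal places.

Market equilibrium (private): 24.23 + q = 120.24 - 3.30q → q_m = 22.3279.
Total external cost = ∫₀^{q_m} (13.03 + 0.79q) dq = 13.03×22.3279 + ½×0.79×22.3279² = 487.8539.

$487.85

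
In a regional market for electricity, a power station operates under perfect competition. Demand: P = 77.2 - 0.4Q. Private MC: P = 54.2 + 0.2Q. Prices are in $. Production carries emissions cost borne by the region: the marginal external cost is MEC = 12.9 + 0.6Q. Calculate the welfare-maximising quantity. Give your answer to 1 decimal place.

Q* = 8.4

Social marginal cost = private MC + MEC = 67.1 + 0.8Q.
Set SMC = demand: 67.1 + 0.8Q = 77.2 - 0.4Q → Q* = 8.4167.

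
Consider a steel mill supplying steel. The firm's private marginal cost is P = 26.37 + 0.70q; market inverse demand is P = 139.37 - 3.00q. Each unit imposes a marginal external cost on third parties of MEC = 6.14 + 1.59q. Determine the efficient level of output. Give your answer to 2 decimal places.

Social marginal cost = private MC + MEC = 32.51 + 2.29q.
Set SMC = demand: 32.51 + 2.29q = 139.37 - 3.00q → q* = 20.2004.

q* = 20.20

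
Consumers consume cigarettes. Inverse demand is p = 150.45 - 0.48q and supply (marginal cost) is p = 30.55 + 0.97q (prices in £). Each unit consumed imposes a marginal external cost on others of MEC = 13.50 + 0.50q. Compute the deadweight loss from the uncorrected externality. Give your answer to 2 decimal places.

Market equilibrium (private): 30.55 + 0.97q = 150.45 - 0.48q → q_m = 82.6897.
Social marginal benefit = demand − MEC = 136.95 - 0.98q.
Set SMB = MC: 136.95 - 0.98q = 30.55 + 0.97q → q* = 54.5641.
The welfare-loss triangle has base |q_m − q*| and height MEC(q_m) (the vertical gap between SMB and MC is zero at q* and MEC at q_m).
DWL = ½ × 28.1256 × 54.8448 = 771.2715.

DWL = £771.27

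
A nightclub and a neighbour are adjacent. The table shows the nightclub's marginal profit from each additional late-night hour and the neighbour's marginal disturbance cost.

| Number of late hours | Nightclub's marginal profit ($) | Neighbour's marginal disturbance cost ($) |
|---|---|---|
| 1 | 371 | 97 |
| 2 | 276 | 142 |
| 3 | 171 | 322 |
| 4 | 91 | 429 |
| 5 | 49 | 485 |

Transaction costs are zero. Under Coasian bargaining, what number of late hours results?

2

Bargaining reaches the level where marginal profit last exceeds marginal disturbance cost.
That holds through level 2 (276 ≥ 142) but not at 3 (171 < 322).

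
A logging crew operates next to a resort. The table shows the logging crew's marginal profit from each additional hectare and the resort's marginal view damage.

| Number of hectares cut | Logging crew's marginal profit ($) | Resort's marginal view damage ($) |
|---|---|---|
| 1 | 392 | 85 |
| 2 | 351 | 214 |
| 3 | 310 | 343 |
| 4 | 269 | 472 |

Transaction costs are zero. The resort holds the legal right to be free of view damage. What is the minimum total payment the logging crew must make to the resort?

Efficient level: marginal profit ≥ marginal view damage through level 2, so k* = 2.
With the resort holding the right, the logging crew must at least compensate total damage at k*: 85 + 214 = 299.

$299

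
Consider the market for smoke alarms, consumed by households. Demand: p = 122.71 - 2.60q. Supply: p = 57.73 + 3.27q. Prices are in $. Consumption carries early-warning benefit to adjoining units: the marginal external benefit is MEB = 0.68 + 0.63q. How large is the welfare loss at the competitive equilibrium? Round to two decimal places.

DWL = $5.59

Market equilibrium (private): 57.73 + 3.27q = 122.71 - 2.60q → q_m = 11.0698.
Social marginal benefit = demand + MEB = 123.39 - 1.97q.
Set SMB = MC: 123.39 - 1.97q = 57.73 + 3.27q → q* = 12.5305.
The loss is the area between SMB and MC from q* to q_m; with linear curves that's a triangle of height MEB(q_m).
DWL = ½ × 1.4607 × 7.6540 = 5.5901.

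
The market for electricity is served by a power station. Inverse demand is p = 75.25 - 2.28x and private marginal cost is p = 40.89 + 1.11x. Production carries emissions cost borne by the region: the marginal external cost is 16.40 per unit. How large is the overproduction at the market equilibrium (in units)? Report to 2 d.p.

Market equilibrium (private): 40.89 + 1.11x = 75.25 - 2.28x → x_m = 10.1357.
Social marginal cost = private MC + MEC = 57.29 + 1.11x.
Set SMC = demand: 57.29 + 1.11x = 75.25 - 2.28x → x* = 5.2979.
Gap = |10.1357 − 5.2979| = 4.8378.

4.84 units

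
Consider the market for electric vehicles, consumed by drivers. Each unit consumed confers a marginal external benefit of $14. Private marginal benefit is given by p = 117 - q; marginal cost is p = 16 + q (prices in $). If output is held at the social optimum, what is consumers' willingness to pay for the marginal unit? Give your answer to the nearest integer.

Social marginal benefit = demand + MEB = 131 - q.
Set SMB = MC: 131 - q = 16 + q → q* = 57.5000.
Consumer price on the demand curve at q*: 117 − 1×57.5000 = 59.5000.

P = $60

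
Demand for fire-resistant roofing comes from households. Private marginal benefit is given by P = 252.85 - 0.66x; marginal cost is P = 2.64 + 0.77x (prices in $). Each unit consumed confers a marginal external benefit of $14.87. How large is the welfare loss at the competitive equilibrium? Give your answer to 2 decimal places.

Market equilibrium (private): 2.64 + 0.77x = 252.85 - 0.66x → x_m = 174.9720.
Social marginal benefit = demand + MEB = 267.72 - 0.66x.
Set SMB = MC: 267.72 - 0.66x = 2.64 + 0.77x → x* = 185.3706.
The loss is the area between SMB and MC from x* to x_m; with linear curves that's a triangle of height MEB(x_m).
DWL = ½ × 10.3986 × 14.8700 = 77.3136.

DWL = $77.31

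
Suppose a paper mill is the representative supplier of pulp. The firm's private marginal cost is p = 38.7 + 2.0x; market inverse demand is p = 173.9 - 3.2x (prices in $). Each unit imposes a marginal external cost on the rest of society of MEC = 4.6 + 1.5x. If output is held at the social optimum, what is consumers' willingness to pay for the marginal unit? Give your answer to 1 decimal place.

P = $111.5

Social marginal cost = private MC + MEC = 43.3 + 3.5x.
Set SMC = demand: 43.3 + 3.5x = 173.9 - 3.2x → x* = 19.4925.
Consumer price on the demand curve at x*: 173.9 − 3.2×19.4925 = 111.5240.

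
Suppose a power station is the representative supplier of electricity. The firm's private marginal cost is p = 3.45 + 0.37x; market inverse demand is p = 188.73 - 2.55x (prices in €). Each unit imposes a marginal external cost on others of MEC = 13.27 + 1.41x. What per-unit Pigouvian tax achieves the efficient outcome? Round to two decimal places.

tax = €69.28 per unit

Social marginal cost = private MC + MEC = 16.72 + 1.78x.
Set SMC = demand: 16.72 + 1.78x = 188.73 - 2.55x → x* = 39.7252.
The Pigouvian tax equals MEC at x*: 13.27 + 1.41×39.7252 = 69.2825.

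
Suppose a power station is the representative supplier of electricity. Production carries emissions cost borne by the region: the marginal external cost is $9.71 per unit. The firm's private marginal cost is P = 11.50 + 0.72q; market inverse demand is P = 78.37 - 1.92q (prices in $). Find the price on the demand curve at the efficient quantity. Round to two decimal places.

P = $36.80

Social marginal cost = private MC + MEC = 21.21 + 0.72q.
Set SMC = demand: 21.21 + 0.72q = 78.37 - 1.92q → q* = 21.6515.
Consumer price on the demand curve at q*: 78.37 − 1.92×21.6515 = 36.7991.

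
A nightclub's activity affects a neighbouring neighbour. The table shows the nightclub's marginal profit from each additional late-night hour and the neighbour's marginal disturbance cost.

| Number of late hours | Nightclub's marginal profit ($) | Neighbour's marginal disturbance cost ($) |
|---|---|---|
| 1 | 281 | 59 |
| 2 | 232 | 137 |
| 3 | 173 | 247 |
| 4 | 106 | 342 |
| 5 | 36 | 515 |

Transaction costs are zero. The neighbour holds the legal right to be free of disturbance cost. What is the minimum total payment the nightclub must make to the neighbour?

Efficient level: marginal profit ≥ marginal disturbance cost through level 2, so k* = 2.
With the neighbour holding the right, the nightclub must at least compensate total damage at k*: 59 + 137 = 196.

$196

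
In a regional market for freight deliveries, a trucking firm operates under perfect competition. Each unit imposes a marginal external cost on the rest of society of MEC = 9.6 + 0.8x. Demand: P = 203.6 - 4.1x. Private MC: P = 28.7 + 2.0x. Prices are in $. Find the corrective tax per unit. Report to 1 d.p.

Social marginal cost = private MC + MEC = 38.3 + 2.8x.
Set SMC = demand: 38.3 + 2.8x = 203.6 - 4.1x → x* = 23.9565.
The Pigouvian tax equals MEC at x*: 9.6 + 0.8×23.9565 = 28.7652.

tax = $28.8 per unit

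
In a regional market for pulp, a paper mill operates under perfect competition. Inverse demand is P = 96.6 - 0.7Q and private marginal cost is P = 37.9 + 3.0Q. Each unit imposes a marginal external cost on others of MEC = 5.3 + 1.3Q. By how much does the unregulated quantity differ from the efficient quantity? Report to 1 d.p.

Market equilibrium (private): 37.9 + 3.0Q = 96.6 - 0.7Q → Q_m = 15.8649.
Social marginal cost = private MC + MEC = 43.2 + 4.3Q.
Set SMC = demand: 43.2 + 4.3Q = 96.6 - 0.7Q → Q* = 10.6800.
Gap = |15.8649 − 10.6800| = 5.1849.

5.2 units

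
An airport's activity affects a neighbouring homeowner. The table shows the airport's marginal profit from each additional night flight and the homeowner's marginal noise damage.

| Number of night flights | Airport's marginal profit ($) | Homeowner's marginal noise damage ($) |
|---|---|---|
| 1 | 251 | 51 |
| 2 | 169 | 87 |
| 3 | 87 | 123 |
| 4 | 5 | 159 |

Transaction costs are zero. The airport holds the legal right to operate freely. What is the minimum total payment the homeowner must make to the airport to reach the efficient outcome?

Left alone the airport would choose level 4 (marginal profit stays positive).
Efficient level: k* = 2 (marginal profit ≥ marginal noise damage through 2).
The homeowner must at least cover the airport's forgone profit from cutting 4→2: 87 + 5 = 92.

$92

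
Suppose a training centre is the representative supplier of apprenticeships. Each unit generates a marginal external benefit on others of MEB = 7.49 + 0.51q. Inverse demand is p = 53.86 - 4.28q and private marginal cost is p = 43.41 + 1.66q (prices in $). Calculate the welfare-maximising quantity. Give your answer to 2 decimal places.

Social marginal cost = private MC − MEB = 35.92 + 1.15q.
Set SMC = demand: 35.92 + 1.15q = 53.86 - 4.28q → q* = 3.3039.

q* = 3.30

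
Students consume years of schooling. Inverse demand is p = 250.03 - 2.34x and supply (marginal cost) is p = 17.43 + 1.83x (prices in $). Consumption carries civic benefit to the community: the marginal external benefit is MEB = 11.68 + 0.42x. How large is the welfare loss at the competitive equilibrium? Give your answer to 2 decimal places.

DWL = $164.34

Market equilibrium (private): 17.43 + 1.83x = 250.03 - 2.34x → x_m = 55.7794.
Social marginal benefit = demand + MEB = 261.71 - 1.92x.
Set SMB = MC: 261.71 - 1.92x = 17.43 + 1.83x → x* = 65.1413.
Height of the DWL triangle at x_m is SMB(x_m) − MC(x_m) = MEB(x_m) = 35.1073.
DWL = ½ × 9.3619 × 35.1073 = 164.3355.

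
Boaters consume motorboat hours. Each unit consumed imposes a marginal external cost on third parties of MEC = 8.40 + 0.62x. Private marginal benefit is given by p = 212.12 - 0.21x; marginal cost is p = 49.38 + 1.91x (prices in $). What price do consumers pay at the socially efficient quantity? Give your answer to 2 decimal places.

P = $200.29

Social marginal benefit = demand − MEC = 203.72 - 0.83x.
Set SMB = MC: 203.72 - 0.83x = 49.38 + 1.91x → x* = 56.3285.
Consumer price on the demand curve at x*: 212.12 − 0.21×56.3285 = 200.2910.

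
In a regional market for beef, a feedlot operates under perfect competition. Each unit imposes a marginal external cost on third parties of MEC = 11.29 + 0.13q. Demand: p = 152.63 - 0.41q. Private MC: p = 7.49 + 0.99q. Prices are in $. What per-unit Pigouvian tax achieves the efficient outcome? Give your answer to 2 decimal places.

Social marginal cost = private MC + MEC = 18.78 + 1.12q.
Set SMC = demand: 18.78 + 1.12q = 152.63 - 0.41q → q* = 87.4837.
The Pigouvian tax equals MEC at q*: 11.29 + 0.13×87.4837 = 22.6629.

tax = $22.66 per unit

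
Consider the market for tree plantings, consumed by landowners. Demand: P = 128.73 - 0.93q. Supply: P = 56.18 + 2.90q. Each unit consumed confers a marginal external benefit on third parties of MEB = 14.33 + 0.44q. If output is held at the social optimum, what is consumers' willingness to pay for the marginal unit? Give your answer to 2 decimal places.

Social marginal benefit = demand + MEB = 143.06 - 0.49q.
Set SMB = MC: 143.06 - 0.49q = 56.18 + 2.90q → q* = 25.6283.
Consumer price on the demand curve at q*: 128.73 − 0.93×25.6283 = 104.8957.

P = 104.90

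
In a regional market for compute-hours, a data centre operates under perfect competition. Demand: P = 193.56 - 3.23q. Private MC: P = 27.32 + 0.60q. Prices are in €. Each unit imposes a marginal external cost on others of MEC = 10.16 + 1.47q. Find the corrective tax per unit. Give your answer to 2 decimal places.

tax = €53.45 per unit

Social marginal cost = private MC + MEC = 37.48 + 2.07q.
Set SMC = demand: 37.48 + 2.07q = 193.56 - 3.23q → q* = 29.4491.
The Pigouvian tax equals MEC at q*: 10.16 + 1.47×29.4491 = 53.4502.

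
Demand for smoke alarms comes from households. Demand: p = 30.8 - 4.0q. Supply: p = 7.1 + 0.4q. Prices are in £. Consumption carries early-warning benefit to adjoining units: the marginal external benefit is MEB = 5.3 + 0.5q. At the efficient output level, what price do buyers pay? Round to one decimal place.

P = £1.1

Social marginal benefit = demand + MEB = 36.1 - 3.5q.
Set SMB = MC: 36.1 - 3.5q = 7.1 + 0.4q → q* = 7.4359.
Consumer price on the demand curve at q*: 30.8 − 4.0×7.4359 = 1.0564.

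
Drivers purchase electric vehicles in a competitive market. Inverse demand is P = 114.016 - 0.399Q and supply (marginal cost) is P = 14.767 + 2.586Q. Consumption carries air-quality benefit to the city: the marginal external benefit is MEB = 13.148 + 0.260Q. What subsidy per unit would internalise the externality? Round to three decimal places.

Social marginal benefit = demand + MEB = 127.164 - 0.139Q.
Set SMB = MC: 127.164 - 0.139Q = 14.767 + 2.586Q → Q* = 41.2466.
The Pigouvian subsidy equals MEB at Q*: 13.148 + 0.260×41.2466 = 23.8721.

subsidy = 23.872 per unit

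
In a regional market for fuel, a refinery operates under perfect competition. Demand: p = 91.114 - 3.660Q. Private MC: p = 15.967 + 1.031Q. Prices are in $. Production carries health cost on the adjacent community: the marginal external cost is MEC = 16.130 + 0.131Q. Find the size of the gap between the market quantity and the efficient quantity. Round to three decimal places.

3.780 units

Market equilibrium (private): 15.967 + 1.031Q = 91.114 - 3.660Q → Q_m = 16.0194.
Social marginal cost = private MC + MEC = 32.097 + 1.162Q.
Set SMC = demand: 32.097 + 1.162Q = 91.114 - 3.660Q → Q* = 12.2391.
Gap = |16.0194 − 12.2391| = 3.7803.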